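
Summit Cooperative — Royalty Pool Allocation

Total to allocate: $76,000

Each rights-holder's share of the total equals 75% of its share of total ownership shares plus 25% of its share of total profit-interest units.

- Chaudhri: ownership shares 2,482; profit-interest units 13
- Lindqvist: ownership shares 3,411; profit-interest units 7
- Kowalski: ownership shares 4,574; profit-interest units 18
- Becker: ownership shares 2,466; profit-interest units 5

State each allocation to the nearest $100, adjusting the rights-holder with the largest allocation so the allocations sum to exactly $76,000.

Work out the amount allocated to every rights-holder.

Ownership shares total 12,933; profit-interest units total 43.
Blended shares (75% ownership shares + 25% profit-interest units): Chaudhri 0.2195; Lindqvist 0.2385; Kowalski 0.3699; Becker 0.1721.
Raw shares: Chaudhri 16,683.18; Lindqvist 18,126.43; Kowalski 28,112.62; Becker 13,077.78.
After rounding ($100): Chaudhri $16,700; Lindqvist $18,100; Kowalski $28,100; Becker $13,100. Sum = $76,000.
Rounded total matches; no reconciliation needed.

Chaudhri: $16,700; Lindqvist: $18,100; Kowalski: $28,100; Becker: $13,100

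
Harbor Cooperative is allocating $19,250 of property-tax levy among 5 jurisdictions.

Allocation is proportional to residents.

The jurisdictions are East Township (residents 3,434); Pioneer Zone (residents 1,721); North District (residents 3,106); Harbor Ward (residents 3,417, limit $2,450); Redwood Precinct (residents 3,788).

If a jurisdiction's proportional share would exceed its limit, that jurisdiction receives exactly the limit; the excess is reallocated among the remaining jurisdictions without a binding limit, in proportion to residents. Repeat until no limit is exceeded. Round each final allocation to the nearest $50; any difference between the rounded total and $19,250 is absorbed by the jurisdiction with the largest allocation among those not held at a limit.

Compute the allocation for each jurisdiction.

East Township: $4,800 · Pioneer Zone: $2,400 · North District: $4,350 · Harbor Ward: $2,450 · Redwood Precinct: $5,250

Combined residents = 15,466.
Unconstrained shares: East Township 4,274.18; Pioneer Zone 2,142.07; North District 3,865.93; Harbor Ward 4,253.02; Redwood Precinct 4,714.79.
Cap binds for Harbor Ward ($2,450); residual $16,800 reallocated over remaining residents 12,049.
Redistributed shares: East Township 4,788.05 → $4,800; Pioneer Zone 2,399.60 → $2,400; North District 4,330.72 → $4,350; Redwood Precinct 5,281.63 → $5,300.
Rounding difference −$50 applied to Redwood Precinct → $5,250.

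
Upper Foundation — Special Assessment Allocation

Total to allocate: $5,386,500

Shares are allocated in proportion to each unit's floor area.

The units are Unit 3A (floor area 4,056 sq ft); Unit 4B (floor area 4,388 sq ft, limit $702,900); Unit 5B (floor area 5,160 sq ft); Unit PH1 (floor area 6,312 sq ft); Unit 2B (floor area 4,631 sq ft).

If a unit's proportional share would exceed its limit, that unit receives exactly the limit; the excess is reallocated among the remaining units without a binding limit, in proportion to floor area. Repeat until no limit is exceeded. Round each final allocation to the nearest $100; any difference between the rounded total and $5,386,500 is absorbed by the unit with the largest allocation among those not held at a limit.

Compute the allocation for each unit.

Combined floor area = 24,547.
Proportional shares (ignoring caps): Unit 3A 890,033.16; Unit 4B 962,885.97; Unit 5B 1,132,290.71; Unit PH1 1,385,081.19; Unit 2B 1,016,208.97.
Held at cap: Unit 4B ($702,900); balance $4,683,600 reallocated over remaining floor area 20,159.
Remaining shares: Unit 3A 942,342.46 → $942,300; Unit 5B 1,198,838.04 → $1,198,800; Unit PH1 1,466,485.60 → $1,466,500; Unit 2B 1,075,933.91 → $1,075,900.
Rounding difference +$100 applied to Unit PH1 → $1,466,600.

Unit 3A: $942,300 | Unit 4B: $702,900 | Unit 5B: $1,198,800 | Unit PH1: $1,466,600 | Unit 2B: $1,075,900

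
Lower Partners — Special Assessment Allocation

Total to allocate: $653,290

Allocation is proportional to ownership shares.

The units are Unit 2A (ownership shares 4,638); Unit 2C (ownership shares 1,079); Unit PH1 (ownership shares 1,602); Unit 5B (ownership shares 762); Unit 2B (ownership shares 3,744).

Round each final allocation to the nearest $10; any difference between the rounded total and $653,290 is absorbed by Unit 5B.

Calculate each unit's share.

Unit 2A: $256,230 | Unit 2C: $59,610 | Unit PH1: $88,500 | Unit 5B: $42,110 | Unit 2B: $206,840

Combined ownership shares = 11,825.
Unrounded shares: Unit 2A 4,638/11,825 × $653,290 = 256,233.32; Unit 2C 1,079/11,825 × $653,290 = 59,610.99; Unit PH1 1,602/11,825 × $653,290 = 88,504.91; Unit 5B 762/11,825 × $653,290 = 42,097.84; Unit 2B 3,744/11,825 × $653,290 = 206,842.94.
Rounded to nearest $10: Unit 2A $256,230; Unit 2C $59,610; Unit PH1 $88,500; Unit 5B $42,100; Unit 2B $206,840. Sum = $653,280.
Difference $653,290 − $653,280 = +$10 applied to Unit 5B: Unit 5B becomes $42,110.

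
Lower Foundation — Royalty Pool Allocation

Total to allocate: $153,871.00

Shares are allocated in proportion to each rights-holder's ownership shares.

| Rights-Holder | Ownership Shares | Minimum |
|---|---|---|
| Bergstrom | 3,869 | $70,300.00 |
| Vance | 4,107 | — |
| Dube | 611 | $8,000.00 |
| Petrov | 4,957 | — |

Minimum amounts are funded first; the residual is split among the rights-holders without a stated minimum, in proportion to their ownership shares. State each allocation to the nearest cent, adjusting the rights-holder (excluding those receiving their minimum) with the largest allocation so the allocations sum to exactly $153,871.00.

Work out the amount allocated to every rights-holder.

Guaranteed amounts: Bergstrom $70,300.00; Dube $8,000.00. Balance $75,571.00.
Balance split over remaining ownership shares 9,064: Vance 34,242.0672 → $34,242.07; Petrov 41,328.9328 → $41,328.93.

Bergstrom: $70,300.00; Vance: $34,242.07; Dube: $8,000.00; Petrov: $41,328.93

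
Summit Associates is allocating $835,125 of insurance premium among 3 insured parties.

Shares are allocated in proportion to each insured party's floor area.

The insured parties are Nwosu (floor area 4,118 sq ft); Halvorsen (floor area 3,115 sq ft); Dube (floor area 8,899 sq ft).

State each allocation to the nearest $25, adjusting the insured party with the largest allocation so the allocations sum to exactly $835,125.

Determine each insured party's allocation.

Floor area total: 16,132.
Raw shares: Nwosu 4,118/16,132 × $835,125 = 213,181.55; Halvorsen 3,115/16,132 × $835,125 = 161,258.02; Dube 8,899/16,132 × $835,125 = 460,685.43.
At nearest $25: Nwosu $213,175; Halvorsen $161,250; Dube $460,675. Sum = $835,100.
Difference $835,125 − $835,100 = +$25 applied to largest allocation (Dube): Dube becomes $460,700.

Nwosu: $213,175 · Halvorsen: $161,250 · Dube: $460,700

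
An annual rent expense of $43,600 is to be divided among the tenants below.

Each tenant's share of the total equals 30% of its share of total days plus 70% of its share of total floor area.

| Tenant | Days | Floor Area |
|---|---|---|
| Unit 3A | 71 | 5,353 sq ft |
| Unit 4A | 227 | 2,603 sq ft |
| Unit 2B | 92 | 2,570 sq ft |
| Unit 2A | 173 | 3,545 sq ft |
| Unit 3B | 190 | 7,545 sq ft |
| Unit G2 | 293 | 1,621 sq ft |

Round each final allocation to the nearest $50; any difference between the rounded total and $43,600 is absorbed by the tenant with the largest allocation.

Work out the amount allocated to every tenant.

Totals — days 1,046, floor area 23,237.
Blended shares (30% days + 70% floor area): Unit 3A 0.1816; Unit 4A 0.1435; Unit 2B 0.1038; Unit 2A 0.1564; Unit 3B 0.2818; Unit G2 0.1329.
Pro-rata amounts: Unit 3A 7,918.59; Unit 4A 6,257.42; Unit 2B 4,525.94; Unit 2A 6,819.41; Unit 3B 12,285.68; Unit G2 5,792.96.
Rounded to nearest $50: Unit 3A $7,900; Unit 4A $6,250; Unit 2B $4,550; Unit 2A $6,800; Unit 3B $12,300; Unit G2 $5,800. Sum = $43,600.
No rounding difference to absorb.

Unit 3A: $7,900 · Unit 4A: $6,250 · Unit 2B: $4,550 · Unit 2A: $6,800 · Unit 3B: $12,300 · Unit G2: $5,800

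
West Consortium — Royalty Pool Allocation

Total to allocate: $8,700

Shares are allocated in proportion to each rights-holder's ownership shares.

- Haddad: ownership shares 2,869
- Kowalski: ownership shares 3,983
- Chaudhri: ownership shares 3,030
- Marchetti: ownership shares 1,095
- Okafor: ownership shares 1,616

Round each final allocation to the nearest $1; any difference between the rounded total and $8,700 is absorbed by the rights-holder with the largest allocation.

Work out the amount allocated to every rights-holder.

Haddad: $1,982; Kowalski: $2,753; Chaudhri: $2,093; Marchetti: $756; Okafor: $1,116

Combined ownership shares = 12,593.
Pro-rata amounts: Haddad 2,869/12,593 × $8,700 = 1,982.08; Kowalski 3,983/12,593 × $8,700 = 2,751.70; Chaudhri 3,030/12,593 × $8,700 = 2,093.31; Marchetti 1,095/12,593 × $8,700 = 756.49; Okafor 1,616/12,593 × $8,700 = 1,116.43.
At nearest $1: Haddad $1,982; Kowalski $2,752; Chaudhri $2,093; Marchetti $756; Okafor $1,116. Sum = $8,699.
Difference $8,700 − $8,699 = +$1 applied to largest allocation (Kowalski): Kowalski becomes $2,753.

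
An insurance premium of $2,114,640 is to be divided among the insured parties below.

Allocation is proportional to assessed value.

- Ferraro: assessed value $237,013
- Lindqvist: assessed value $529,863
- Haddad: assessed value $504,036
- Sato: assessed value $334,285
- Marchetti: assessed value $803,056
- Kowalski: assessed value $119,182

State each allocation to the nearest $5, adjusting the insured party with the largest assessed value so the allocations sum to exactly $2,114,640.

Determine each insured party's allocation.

Ferraro: $198,305 | Lindqvist: $443,325 | Haddad: $421,715 | Sato: $279,690 | Marchetti: $671,890 | Kowalski: $99,715

Total assessed value = 2,527,435.
Unrounded shares: Ferraro 237,013/2,527,435 × $2,114,640 = 198,302.69; Lindqvist 529,863/2,527,435 × $2,114,640 = 443,322.77; Haddad 504,036/2,527,435 × $2,114,640 = 421,713.99; Sato 334,285/2,527,435 × $2,114,640 = 279,687.68; Marchetti 803,056/2,527,435 × $2,114,640 = 671,896.35; Kowalski 119,182/2,527,435 × $2,114,640 = 99,716.52.
Rounded to nearest $5: Ferraro $198,305; Lindqvist $443,325; Haddad $421,715; Sato $279,690; Marchetti $671,895; Kowalski $99,715. Sum = $2,114,645.
Difference $2,114,640 − $2,114,645 = −$5 applied to largest assessed value (Marchetti): Marchetti becomes $671,890.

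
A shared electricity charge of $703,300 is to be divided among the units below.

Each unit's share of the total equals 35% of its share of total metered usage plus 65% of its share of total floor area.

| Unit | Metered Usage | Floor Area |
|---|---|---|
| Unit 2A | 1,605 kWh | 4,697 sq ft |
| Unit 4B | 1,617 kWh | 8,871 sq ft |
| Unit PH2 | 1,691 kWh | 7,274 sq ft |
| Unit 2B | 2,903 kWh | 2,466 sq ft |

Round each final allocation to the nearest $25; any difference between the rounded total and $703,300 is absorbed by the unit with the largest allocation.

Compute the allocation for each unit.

Metered usage total 7,816; floor area total 23,308.
Blended shares (35% metered usage + 65% floor area): Unit 2A 0.2029; Unit 4B 0.3198; Unit PH2 0.2786; Unit 2B 0.1988.
Pro-rata amounts: Unit 2A 142,670.75; Unit 4B 224,914.26; Unit PH2 195,922.48; Unit 2B 139,792.51.
Rounded to nearest $25: Unit 2A $142,675; Unit 4B $224,925; Unit PH2 $195,925; Unit 2B $139,800. Sum = $703,325.
Difference $703,300 − $703,325 = −$25 applied to largest allocation (Unit 4B): Unit 4B becomes $224,900.

Unit 2A: $142,675 · Unit 4B: $224,900 · Unit PH2: $195,925 · Unit 2B: $139,800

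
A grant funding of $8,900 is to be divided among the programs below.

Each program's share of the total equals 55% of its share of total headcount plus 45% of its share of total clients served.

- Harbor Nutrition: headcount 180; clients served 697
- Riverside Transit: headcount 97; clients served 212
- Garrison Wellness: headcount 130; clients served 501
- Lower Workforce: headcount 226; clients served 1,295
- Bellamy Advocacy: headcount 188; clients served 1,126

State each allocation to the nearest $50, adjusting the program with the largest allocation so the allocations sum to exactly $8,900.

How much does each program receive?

Totals — headcount 821, clients served 3,831.
Blended shares (55% headcount + 45% clients served): Harbor Nutrition 0.2025; Riverside Transit 0.0899; Garrison Wellness 0.1459; Lower Workforce 0.3035; Bellamy Advocacy 0.2582.
Proportional shares: Harbor Nutrition 1,801.86; Riverside Transit 799.97; Garrison Wellness 1,298.85; Lower Workforce 2,701.28; Bellamy Advocacy 2,298.04.
Rounded to nearest $50: Harbor Nutrition $1,800; Riverside Transit $800; Garrison Wellness $1,300; Lower Workforce $2,700; Bellamy Advocacy $2,300. Sum = $8,900.
Sum already equals the total — no adjustment.

Harbor Nutrition: $1,800; Riverside Transit: $800; Garrison Wellness: $1,300; Lower Workforce: $2,700; Bellamy Advocacy: $2,300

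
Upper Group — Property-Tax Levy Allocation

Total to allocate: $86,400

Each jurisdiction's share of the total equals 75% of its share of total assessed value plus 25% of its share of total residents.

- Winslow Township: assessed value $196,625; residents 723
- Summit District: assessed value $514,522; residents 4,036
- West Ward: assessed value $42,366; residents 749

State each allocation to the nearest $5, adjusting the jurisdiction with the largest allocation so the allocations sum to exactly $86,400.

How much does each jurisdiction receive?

Totals — assessed value 753,513, residents 5,508.
Combined weights (75% assessed value + 25% residents): Winslow Township 0.2285; Summit District 0.6953; West Ward 0.0762.
Raw shares: Winslow Township 19,744.49; Summit District 60,074.90; West Ward 6,580.61.
Rounded to nearest $5: Winslow Township $19,745; Summit District $60,075; West Ward $6,580. Sum = $86,400.
No rounding difference to absorb.

Winslow Township: $19,745 | Summit District: $60,075 | West Ward: $6,580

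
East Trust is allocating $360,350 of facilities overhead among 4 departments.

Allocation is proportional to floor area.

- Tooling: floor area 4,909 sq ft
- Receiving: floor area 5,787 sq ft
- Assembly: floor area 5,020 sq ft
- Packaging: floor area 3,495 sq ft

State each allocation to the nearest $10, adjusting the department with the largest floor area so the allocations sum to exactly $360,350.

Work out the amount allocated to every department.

Tooling: $92,080 | Receiving: $108,550 | Assembly: $94,160 | Packaging: $65,560

Total floor area = 4,909 + 5,787 + 5,020 + 3,495 = 19,211.
Raw shares: Tooling 92,080.48; Receiving 108,549.55; Assembly 94,162.56; Packaging 65,557.40.
After rounding ($10): Tooling $92,080; Receiving $108,550; Assembly $94,160; Packaging $65,560. Sum = $360,350.
Sum already equals the total — no adjustment.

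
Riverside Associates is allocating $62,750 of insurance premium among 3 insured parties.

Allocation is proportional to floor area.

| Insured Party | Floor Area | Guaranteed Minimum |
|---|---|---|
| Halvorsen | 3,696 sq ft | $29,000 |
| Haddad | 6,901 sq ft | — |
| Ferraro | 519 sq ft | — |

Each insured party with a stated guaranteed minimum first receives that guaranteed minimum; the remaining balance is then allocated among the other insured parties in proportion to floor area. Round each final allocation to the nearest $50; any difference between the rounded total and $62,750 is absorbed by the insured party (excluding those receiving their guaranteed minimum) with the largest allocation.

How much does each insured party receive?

Fund the minimums — Halvorsen $29,000. Balance $33,750.
Balance split over remaining floor area 7,420: Haddad 31,389.32 → $31,400; Ferraro 2,360.68 → $2,350.

Halvorsen: $29,000; Haddad: $31,400; Ferraro: $2,350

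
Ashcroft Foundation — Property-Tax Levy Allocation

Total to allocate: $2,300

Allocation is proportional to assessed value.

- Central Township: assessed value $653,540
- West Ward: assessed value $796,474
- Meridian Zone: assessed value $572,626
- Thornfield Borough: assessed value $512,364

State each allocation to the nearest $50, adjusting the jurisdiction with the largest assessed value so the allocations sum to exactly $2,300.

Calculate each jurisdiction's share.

Total assessed value = 2,535,004.
Pro-rata amounts: Central Township 653,540/2,535,004 × $2,300 = 592.95; West Ward 796,474/2,535,004 × $2,300 = 722.64; Meridian Zone 572,626/2,535,004 × $2,300 = 519.54; Thornfield Borough 512,364/2,535,004 × $2,300 = 464.87.
After rounding ($50): Central Township $600; West Ward $700; Meridian Zone $500; Thornfield Borough $450. Sum = $2,250.
Difference $2,300 − $2,250 = +$50 applied to largest assessed value (West Ward): West Ward becomes $750.

Central Township: $600 · West Ward: $750 · Meridian Zone: $500 · Thornfield Borough: $450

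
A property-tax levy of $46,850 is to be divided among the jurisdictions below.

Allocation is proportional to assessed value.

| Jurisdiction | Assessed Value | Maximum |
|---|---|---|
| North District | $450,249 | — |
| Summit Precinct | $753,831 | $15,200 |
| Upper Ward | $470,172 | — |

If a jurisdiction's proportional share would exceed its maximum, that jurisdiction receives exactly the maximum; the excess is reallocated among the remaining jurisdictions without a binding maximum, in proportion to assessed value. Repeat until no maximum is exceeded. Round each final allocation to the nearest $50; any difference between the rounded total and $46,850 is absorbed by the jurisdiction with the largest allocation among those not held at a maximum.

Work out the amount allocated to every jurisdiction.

Combined assessed value = 1,674,252.
Pro-rata shares before constraints: North District 12,599.16; Summit Precinct 21,094.19; Upper Ward 13,156.66.
Capped: Summit Precinct ($15,200); remaining pool $31,650 reallocated over remaining assessed value 920,421.
Shares after redistribution: North District 15,482.46 → $15,500; Upper Ward 16,167.54 → $16,150.

North District: $15,500 · Summit Precinct: $15,200 · Upper Ward: $16,150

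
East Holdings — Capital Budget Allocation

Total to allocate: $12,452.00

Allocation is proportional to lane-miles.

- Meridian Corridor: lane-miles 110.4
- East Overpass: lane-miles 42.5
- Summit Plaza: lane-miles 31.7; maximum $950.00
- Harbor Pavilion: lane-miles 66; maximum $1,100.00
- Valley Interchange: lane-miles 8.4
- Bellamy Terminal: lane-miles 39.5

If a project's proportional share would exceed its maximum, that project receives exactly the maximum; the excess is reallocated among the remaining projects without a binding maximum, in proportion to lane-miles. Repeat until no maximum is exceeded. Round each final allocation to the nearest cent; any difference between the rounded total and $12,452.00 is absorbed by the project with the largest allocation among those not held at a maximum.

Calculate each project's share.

Total lane-miles = 298.5.
Unconstrained shares: Meridian Corridor 4,605.3628; East Overpass 1,772.8978; Summit Plaza 1,322.3732; Harbor Pavilion 2,753.2060; Valley Interchange 350.4080; Bellamy Terminal 1,647.7521.
Cap binds for Summit Plaza ($950.00), Harbor Pavilion ($1,100.00); balance $10,402.00 reallocated over remaining lane-miles 200.8.
Shares after redistribution: Meridian Corridor 5,719.0279 → $5,719.03; East Overpass 2,201.6185 → $2,201.62; Valley Interchange 435.1434 → $435.14; Bellamy Terminal 2,046.2102 → $2,046.21.

Meridian Corridor: $5,719.03 · East Overpass: $2,201.62 · Summit Plaza: $950.00 · Harbor Pavilion: $1,100.00 · Valley Interchange: $435.14 · Bellamy Terminal: $2,046.21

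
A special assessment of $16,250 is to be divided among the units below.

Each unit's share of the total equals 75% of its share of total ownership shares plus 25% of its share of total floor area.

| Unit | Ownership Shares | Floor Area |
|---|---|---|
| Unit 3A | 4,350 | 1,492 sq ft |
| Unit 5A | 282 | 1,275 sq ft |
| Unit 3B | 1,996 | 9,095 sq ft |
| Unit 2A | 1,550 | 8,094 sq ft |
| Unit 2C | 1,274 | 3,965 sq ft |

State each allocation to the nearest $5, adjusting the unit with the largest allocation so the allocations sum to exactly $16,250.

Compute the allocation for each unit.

Totals — ownership shares 9,452, floor area 23,921.
Blended shares (75% ownership shares + 25% floor area): Unit 3A 0.3608; Unit 5A 0.0357; Unit 3B 0.2534; Unit 2A 0.2076; Unit 2C 0.1425.
Proportional shares: Unit 3A 5,862.32; Unit 5A 580.15; Unit 3B 4,118.26; Unit 2A 3,373.19; Unit 2C 2,316.08.
After rounding ($5): Unit 3A $5,860; Unit 5A $580; Unit 3B $4,120; Unit 2A $3,375; Unit 2C $2,315. Sum = $16,250.
No rounding difference to absorb.

Unit 3A: $5,860; Unit 5A: $580; Unit 3B: $4,120; Unit 2A: $3,375; Unit 2C: $2,315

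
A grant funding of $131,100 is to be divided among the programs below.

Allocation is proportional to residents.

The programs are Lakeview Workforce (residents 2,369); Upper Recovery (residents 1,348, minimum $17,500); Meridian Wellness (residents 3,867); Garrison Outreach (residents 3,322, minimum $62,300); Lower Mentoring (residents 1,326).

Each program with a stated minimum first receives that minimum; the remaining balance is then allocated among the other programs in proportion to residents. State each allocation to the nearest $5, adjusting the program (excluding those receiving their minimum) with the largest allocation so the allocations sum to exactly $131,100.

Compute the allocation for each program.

Lakeview Workforce: $16,070 · Upper Recovery: $17,500 · Meridian Wellness: $26,235 · Garrison Outreach: $62,300 · Lower Mentoring: $8,995

Fund the minimums — Upper Recovery $17,500; Garrison Outreach $62,300. Balance $51,300.
Balance split over remaining residents 7,562: Lakeview Workforce 16,071.11 → $16,070; Meridian Wellness 26,233.42 → $26,235; Lower Mentoring 8,995.48 → $8,995.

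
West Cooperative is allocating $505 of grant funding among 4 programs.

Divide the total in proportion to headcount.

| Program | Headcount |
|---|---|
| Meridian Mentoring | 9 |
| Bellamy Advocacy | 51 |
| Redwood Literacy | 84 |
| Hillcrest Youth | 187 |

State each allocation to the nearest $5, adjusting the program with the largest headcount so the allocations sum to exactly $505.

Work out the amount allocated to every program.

Total headcount = 331.
Raw shares: Meridian Mentoring 9/331 × $505 = 13.73; Bellamy Advocacy 51/331 × $505 = 77.81; Redwood Literacy 84/331 × $505 = 128.16; Hillcrest Youth 187/331 × $505 = 285.30.
Rounded to nearest $5: Meridian Mentoring $15; Bellamy Advocacy $80; Redwood Literacy $130; Hillcrest Youth $285. Sum = $510.
Difference $505 − $510 = −$5 applied to largest headcount (Hillcrest Youth): Hillcrest Youth becomes $280.

Meridian Mentoring: $15; Bellamy Advocacy: $80; Redwood Literacy: $130; Hillcrest Youth: $280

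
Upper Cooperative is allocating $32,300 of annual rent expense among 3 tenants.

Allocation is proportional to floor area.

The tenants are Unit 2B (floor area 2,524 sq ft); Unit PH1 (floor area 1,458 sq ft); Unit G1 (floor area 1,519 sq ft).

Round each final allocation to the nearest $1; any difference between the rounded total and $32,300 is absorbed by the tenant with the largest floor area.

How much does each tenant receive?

Floor area total: 2,524 + 1,458 + 1,519 = 5,501.
Pro-rata amounts: Unit 2B 14,820.07; Unit PH1 8,560.88; Unit G1 8,919.05.
At nearest $1: Unit 2B $14,820; Unit PH1 $8,561; Unit G1 $8,919. Sum = $32,300.
No rounding difference to absorb.

Unit 2B: $14,820; Unit PH1: $8,561; Unit G1: $8,919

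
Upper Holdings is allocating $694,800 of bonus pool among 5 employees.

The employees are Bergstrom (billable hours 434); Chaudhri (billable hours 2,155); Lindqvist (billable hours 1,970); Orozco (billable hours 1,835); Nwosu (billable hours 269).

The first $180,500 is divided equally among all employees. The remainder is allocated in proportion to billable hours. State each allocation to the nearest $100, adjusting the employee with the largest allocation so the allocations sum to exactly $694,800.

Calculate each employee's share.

Bergstrom: $69,600 · Chaudhri: $202,400 · Lindqvist: $188,200 · Orozco: $177,700 · Nwosu: $56,900

First tranche $180,500 split equally: $36,100 each.
Remainder $514,300 by billable hours (total 6,663): Bergstrom 33,499.35 → $33,500; Chaudhri 166,338.96 → $166,300; Lindqvist 152,059.28 → $152,100; Orozco 141,638.98 → $141,600; Nwosu 20,763.42 → $20,800.
Totals: Bergstrom $36,100 + $33,500 = $69,600; Chaudhri $36,100 + $166,300 = $202,400; Lindqvist $36,100 + $152,100 = $188,200; Orozco $36,100 + $141,600 = $177,700; Nwosu $36,100 + $20,800 = $56,900.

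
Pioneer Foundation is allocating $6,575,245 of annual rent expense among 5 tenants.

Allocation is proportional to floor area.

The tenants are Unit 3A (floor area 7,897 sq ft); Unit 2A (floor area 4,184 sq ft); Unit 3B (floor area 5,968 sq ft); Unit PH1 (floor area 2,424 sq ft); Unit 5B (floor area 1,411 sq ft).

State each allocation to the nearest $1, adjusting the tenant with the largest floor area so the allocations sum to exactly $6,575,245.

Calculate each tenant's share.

Unit 3A: $2,372,724; Unit 2A: $1,257,121; Unit 3B: $1,793,139; Unit PH1: $728,313; Unit 5B: $423,948

Floor area total: 21,884.
Proportional shares: Unit 3A 7,897/21,884 × $6,575,245 = 2,372,724.81; Unit 2A 4,184/21,884 × $6,575,245 = 1,257,120.503; Unit 3B 5,968/21,884 × $6,575,245 = 1,793,139.38; Unit PH1 2,424/21,884 × $6,575,245 = 728,312.64; Unit 5B 1,411/21,884 × $6,575,245 = 423,947.66.
After rounding ($1): Unit 3A $2,372,725; Unit 2A $1,257,121; Unit 3B $1,793,139; Unit PH1 $728,313; Unit 5B $423,948. Sum = $6,575,246.
Difference $6,575,245 − $6,575,246 = −$1 applied to largest floor area (Unit 3A): Unit 3A becomes $2,372,724.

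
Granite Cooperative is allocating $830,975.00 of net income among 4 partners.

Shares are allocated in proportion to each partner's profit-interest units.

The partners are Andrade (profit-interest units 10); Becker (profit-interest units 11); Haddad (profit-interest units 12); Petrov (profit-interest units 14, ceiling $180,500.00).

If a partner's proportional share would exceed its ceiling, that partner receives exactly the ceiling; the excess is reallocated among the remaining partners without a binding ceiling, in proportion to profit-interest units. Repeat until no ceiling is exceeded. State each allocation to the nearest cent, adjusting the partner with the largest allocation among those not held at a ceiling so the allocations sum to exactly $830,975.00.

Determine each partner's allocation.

Total profit-interest units = 47.
Proportional shares (ignoring caps): Andrade 176,803.1915; Becker 194,483.5106; Haddad 212,163.8298; Petrov 247,524.4681.
Held at cap: Petrov ($180,500.00); balance $650,475.00 reallocated over remaining profit-interest units 33.
Shares after redistribution: Andrade 197,113.6364 → $197,113.64; Becker 216,825.0000 → $216,825.00; Haddad 236,536.3636 → $236,536.36.

Andrade: $197,113.64; Becker: $216,825.00; Haddad: $236,536.36; Petrov: $180,500.00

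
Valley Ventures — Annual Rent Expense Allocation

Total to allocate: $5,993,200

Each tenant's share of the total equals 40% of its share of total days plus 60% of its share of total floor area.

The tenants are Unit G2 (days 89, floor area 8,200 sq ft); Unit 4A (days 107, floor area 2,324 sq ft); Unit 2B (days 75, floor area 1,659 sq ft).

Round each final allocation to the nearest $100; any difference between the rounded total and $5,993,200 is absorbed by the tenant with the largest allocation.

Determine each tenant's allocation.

Unit G2: $3,207,600 · Unit 4A: $1,632,500 · Unit 2B: $1,153,100

Totals — days 271, floor area 12,183.
Blended shares (40% days + 60% floor area): Unit G2 0.5352; Unit 4A 0.2724; Unit 2B 0.1924.
Pro-rata amounts: Unit G2 3,207,600.99; Unit 4A 1,632,476.64; Unit 2B 1,153,122.37.
At nearest $100: Unit G2 $3,207,600; Unit 4A $1,632,500; Unit 2B $1,153,100. Sum = $5,993,200.
No rounding difference to absorb.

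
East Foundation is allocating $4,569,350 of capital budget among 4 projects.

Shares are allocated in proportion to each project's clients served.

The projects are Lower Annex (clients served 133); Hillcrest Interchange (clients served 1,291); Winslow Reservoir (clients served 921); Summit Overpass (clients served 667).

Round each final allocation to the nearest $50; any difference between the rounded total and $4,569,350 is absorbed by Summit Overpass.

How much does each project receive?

Total clients served = 3,012.
Unrounded shares: Lower Annex 133/3,012 × $4,569,350 = 201,767.45; Hillcrest Interchange 1,291/3,012 × $4,569,350 = 1,958,509.58; Winslow Reservoir 921/3,012 × $4,569,350 = 1,397,201.64; Summit Overpass 667/3,012 × $4,569,350 = 1,011,871.33.
At nearest $50: Lower Annex $201,750; Hillcrest Interchange $1,958,500; Winslow Reservoir $1,397,200; Summit Overpass $1,011,850. Sum = $4,569,300.
Difference $4,569,350 − $4,569,300 = +$50 applied to Summit Overpass: Summit Overpass becomes $1,011,900.

Lower Annex: $201,750; Hillcrest Interchange: $1,958,500; Winslow Reservoir: $1,397,200; Summit Overpass: $1,011,900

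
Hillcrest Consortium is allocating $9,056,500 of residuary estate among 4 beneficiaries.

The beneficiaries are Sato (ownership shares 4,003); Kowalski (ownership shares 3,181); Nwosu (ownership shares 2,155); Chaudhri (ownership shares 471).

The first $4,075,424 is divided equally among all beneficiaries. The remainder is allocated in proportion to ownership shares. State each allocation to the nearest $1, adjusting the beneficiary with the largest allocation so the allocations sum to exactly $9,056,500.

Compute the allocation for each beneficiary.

First tranche $4,075,424 split equally: $1,018,856 each.
Remainder $4,981,076 by ownership shares (total 9,810): Sato 2,032,543.04 → $2,032,543; Kowalski 1,615,168.48 → $1,615,168; Nwosu 1,094,211.90 → $1,094,212; Chaudhri 239,152.58 → $239,153.
Totals: Sato $1,018,856 + $2,032,543 = $3,051,399; Kowalski $1,018,856 + $1,615,168 = $2,634,024; Nwosu $1,018,856 + $1,094,212 = $2,113,068; Chaudhri $1,018,856 + $239,153 = $1,258,009.

Sato: $3,051,399 | Kowalski: $2,634,024 | Nwosu: $2,113,068 | Chaudhri: $1,258,009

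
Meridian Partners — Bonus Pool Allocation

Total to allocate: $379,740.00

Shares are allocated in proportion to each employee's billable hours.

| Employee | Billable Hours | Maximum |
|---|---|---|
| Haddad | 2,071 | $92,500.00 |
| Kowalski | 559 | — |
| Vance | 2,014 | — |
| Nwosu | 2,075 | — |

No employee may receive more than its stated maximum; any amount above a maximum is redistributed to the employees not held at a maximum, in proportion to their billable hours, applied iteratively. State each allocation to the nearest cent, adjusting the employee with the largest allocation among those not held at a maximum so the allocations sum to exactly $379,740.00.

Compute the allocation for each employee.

Haddad: $92,500.00; Kowalski: $34,545.43; Vance: $124,462.43; Nwosu: $128,232.14

Combined billable hours = 6,719.
Pro-rata shares before constraints: Haddad 117,047.4088; Kowalski 31,593.1924; Vance 113,825.9205; Nwosu 117,273.4782.
Held at cap: Haddad ($92,500.00); balance $287,240.00 reallocated over remaining billable hours 4,648.
Redistributed shares: Kowalski 34,545.4303 → $34,545.43; Vance 124,462.4269 → $124,462.43; Nwosu 128,232.1429 → $128,232.14.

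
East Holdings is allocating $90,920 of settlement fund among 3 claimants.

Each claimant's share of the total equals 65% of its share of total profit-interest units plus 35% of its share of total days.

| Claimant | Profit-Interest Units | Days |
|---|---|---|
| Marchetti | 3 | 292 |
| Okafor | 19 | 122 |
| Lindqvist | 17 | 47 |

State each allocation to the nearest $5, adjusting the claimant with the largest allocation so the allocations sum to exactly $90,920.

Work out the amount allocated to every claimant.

Marchetti: $24,700 | Okafor: $37,215 | Lindqvist: $29,005

Profit-interest units total 39; days total 461.
Blended shares (65% profit-interest units + 35% days): Marchetti 0.2717; Okafor 0.4093; Lindqvist 0.3190.
Raw shares: Marchetti 24,702.23; Okafor 37,212.77; Lindqvist 29,004.99.
Rounded to nearest $5: Marchetti $24,700; Okafor $37,215; Lindqvist $29,005. Sum = $90,920.
Sum already equals the total — no adjustment.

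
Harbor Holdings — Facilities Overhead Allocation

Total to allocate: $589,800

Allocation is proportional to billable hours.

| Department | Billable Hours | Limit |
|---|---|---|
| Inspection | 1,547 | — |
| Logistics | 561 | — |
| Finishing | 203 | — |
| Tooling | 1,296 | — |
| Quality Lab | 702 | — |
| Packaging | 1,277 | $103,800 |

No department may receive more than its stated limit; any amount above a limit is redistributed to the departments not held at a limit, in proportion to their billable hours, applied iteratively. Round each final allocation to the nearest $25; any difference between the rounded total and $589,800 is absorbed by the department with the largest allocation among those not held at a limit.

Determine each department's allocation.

Total billable hours = 5,586.
Proportional shares (ignoring caps): Inspection 163,340.60; Logistics 59,233.40; Finishing 21,433.83; Tooling 136,838.67; Quality Lab 74,120.95; Packaging 134,832.55.
Cap binds for Packaging ($103,800); balance $486,000 reallocated over remaining billable hours 4,309.
Redistributed shares: Inspection 174,481.78 → $174,475; Logistics 63,273.61 → $63,275; Finishing 22,895.80 → $22,900; Tooling 146,172.20 → $146,175; Quality Lab 79,176.61 → $79,175.

Inspection: $174,475; Logistics: $63,275; Finishing: $22,900; Tooling: $146,175; Quality Lab: $79,175; Packaging: $103,800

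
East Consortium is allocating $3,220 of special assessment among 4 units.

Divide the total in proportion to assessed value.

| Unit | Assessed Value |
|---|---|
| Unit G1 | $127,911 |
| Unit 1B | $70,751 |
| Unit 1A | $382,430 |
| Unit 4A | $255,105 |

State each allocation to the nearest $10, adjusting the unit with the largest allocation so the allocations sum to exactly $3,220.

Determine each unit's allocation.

Sum of assessed value: 836,197.
Raw shares: Unit G1 127,911/836,197 × $3,220 = 492.56; Unit 1B 70,751/836,197 × $3,220 = 272.45; Unit 1A 382,430/836,197 × $3,220 = 1,472.65; Unit 4A 255,105/836,197 × $3,220 = 982.35.
At nearest $10: Unit G1 $490; Unit 1B $270; Unit 1A $1,470; Unit 4A $980. Sum = $3,210.
Difference $3,220 − $3,210 = +$10 applied to largest allocation (Unit 1A): Unit 1A becomes $1,480.

Unit G1: $490 | Unit 1B: $270 | Unit 1A: $1,480 | Unit 4A: $980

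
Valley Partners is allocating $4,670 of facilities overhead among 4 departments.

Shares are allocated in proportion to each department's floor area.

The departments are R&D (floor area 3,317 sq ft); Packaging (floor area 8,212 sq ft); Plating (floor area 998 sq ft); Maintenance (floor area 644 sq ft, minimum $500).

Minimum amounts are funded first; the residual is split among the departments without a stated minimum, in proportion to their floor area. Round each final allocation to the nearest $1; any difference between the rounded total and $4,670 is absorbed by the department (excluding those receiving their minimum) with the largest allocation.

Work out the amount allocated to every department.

Minimums first: Maintenance $500. Balance $4,170.
Balance split over remaining floor area 12,527: R&D 1,104.17 → $1,104; Packaging 2,733.62 → $2,734; Plating 332.22 → $332.

R&D: $1,104 · Packaging: $2,734 · Plating: $332 · Maintenance: $500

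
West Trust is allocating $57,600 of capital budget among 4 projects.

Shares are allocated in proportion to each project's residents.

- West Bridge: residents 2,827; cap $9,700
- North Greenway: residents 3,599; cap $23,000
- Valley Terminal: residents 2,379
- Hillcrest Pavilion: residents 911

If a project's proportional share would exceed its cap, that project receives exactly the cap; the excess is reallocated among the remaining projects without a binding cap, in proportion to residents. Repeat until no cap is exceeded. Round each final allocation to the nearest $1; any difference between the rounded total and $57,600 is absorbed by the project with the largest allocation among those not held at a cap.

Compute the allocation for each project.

Residents total: 9,716.
Unconstrained shares: West Bridge 16,759.49; North Greenway 21,336.19; Valley Terminal 14,103.58; Hillcrest Pavilion 5,400.74.
Capped: West Bridge ($9,700); remaining pool $47,900 reallocated over remaining residents 6,889.
Capped: North Greenway ($23,000); remaining pool $24,900 reallocated over remaining residents 3,290.
Remaining shares: Valley Terminal 18,005.20 → $18,005; Hillcrest Pavilion 6,894.80 → $6,895.

West Bridge: $9,700; North Greenway: $23,000; Valley Terminal: $18,005; Hillcrest Pavilion: $6,895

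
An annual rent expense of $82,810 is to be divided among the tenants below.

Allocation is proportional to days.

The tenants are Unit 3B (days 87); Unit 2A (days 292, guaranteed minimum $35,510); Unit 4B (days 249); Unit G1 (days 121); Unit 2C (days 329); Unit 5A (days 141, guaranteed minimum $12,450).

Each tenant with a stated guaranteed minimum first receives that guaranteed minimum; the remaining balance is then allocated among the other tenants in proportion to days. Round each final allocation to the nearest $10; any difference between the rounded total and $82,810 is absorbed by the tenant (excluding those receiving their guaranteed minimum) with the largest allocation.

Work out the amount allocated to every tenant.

Guaranteed amounts: Unit 2A $35,510; Unit 5A $12,450. Balance $34,850.
Balance split over remaining days 786: Unit 3B 3,857.44 → $3,860; Unit 4B 11,040.27 → $11,040; Unit G1 5,364.95 → $5,360; Unit 2C 14,587.34 → $14,590.

Unit 3B: $3,860; Unit 2A: $35,510; Unit 4B: $11,040; Unit G1: $5,360; Unit 2C: $14,590; Unit 5A: $12,450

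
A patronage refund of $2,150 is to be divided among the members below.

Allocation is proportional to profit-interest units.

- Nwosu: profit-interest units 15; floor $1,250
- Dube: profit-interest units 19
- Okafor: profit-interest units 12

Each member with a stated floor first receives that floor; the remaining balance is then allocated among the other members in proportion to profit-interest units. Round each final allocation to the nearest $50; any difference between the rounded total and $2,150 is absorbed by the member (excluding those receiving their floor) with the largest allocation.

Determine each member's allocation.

Nwosu: $1,250; Dube: $550; Okafor: $350

Fund the minimums — Nwosu $1,250. Residual $900.
Residual split over remaining profit-interest units 31: Dube 551.61 → $550; Okafor 348.39 → $350.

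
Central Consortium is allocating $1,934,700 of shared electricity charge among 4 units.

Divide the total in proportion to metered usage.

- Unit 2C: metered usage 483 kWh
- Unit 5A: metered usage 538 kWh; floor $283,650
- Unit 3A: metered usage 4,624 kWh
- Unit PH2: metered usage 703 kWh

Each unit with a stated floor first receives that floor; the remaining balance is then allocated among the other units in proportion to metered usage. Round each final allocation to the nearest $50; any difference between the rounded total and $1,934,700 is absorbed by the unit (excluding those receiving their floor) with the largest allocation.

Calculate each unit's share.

Minimums first: Unit 5A $283,650. Remaining pool $1,651,050.
Remaining pool split over remaining metered usage 5,810: Unit 2C 137,255.96 → $137,250; Unit 3A 1,314,019.83 → $1,314,000; Unit PH2 199,774.21 → $199,750.
Rounding difference +$50 applied to Unit 3A → $1,314,050.

Unit 2C: $137,250; Unit 5A: $283,650; Unit 3A: $1,314,050; Unit PH2: $199,750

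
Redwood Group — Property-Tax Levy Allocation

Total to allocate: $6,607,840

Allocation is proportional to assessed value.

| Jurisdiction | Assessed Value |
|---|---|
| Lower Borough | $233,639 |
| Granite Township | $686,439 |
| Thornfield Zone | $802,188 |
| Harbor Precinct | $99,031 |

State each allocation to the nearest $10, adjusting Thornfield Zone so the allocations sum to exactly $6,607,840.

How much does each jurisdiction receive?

Combined assessed value = 1,821,297.
Raw shares: Lower Borough 233,639/1,821,297 × $6,607,840 = 847,664.68; Granite Township 686,439/1,821,297 × $6,607,840 = 2,490,466.45; Thornfield Zone 802,188/1,821,297 × $6,607,840 = 2,910,414.92; Harbor Precinct 99,031/1,821,297 × $6,607,840 = 359,293.96.
At nearest $10: Lower Borough $847,660; Granite Township $2,490,470; Thornfield Zone $2,910,410; Harbor Precinct $359,290. Sum = $6,607,830.
Difference $6,607,840 − $6,607,830 = +$10 applied to Thornfield Zone: Thornfield Zone becomes $2,910,420.

Lower Borough: $847,660 · Granite Township: $2,490,470 · Thornfield Zone: $2,910,420 · Harbor Precinct: $359,290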